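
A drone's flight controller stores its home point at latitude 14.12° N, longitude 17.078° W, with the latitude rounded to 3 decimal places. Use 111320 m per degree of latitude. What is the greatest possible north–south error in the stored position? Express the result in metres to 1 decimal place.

55.7 metres

Rounding to 3 decimal places leaves the latitude within ±0.0005° of the true value.
Along the meridian that is 0.0005° × 111320 m/° = 55.66 m.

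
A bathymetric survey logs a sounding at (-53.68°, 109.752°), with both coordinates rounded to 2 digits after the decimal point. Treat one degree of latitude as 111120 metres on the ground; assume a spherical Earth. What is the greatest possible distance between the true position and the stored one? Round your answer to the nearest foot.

2119 feet

Rounding to 2 decimal places leaves each coordinate within ±0.005° of the true value.
North–south component: 0.005° × 111120 = 555.6 m.
East–west component at 53.68°: 0.005° × 111120 × cos 53.68° ≈ 0.005 × 65815.8 ≈ 329.079 m.
Worst case both components are at the extreme and orthogonal: √(555.6² + 329.079²) ≈ 645.743 m.
In feet: 645.743 m ÷ 0.3048 ≈ 2118.6 ft.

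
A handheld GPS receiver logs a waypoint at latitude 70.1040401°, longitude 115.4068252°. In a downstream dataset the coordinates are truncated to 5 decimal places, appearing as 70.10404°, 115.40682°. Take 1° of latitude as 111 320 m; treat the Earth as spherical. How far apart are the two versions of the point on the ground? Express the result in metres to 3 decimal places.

The latitude changed by +0.0000001° and the longitude by +0.0000052°.
North–south shift: 0.0000001 × 111320 = 0.011132 m.
E–W at 70.104°: 0.0000052° × 111320 × cos 70.104° = 0.0000052 × 111320 × 0.3403 ≈ 0.196995 m.
Distance: √(0.011132² + 0.196995²) ≈ 0.197309 m.

0.197 metres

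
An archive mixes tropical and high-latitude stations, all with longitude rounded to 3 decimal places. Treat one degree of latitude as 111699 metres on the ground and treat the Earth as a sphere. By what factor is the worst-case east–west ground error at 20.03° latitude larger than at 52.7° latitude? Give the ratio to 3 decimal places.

Rounding to 3 decimal places leaves the longitude within ±0.0005° of the true value.
Error at 20.03° = 0.0005° × 111699 × cos 20.03° ≈ 55.849 × 0.9395 = 52.471 m.
At 52.7°: 0.0005° × 111699 × cos 52.7° = 0.0005 × 111699 × 0.6060 ≈ 33.844 m.
The ratio reduces to cos 20.03° / cos 52.7° = 0.9395/0.6060 ≈ 1.5504.

1.550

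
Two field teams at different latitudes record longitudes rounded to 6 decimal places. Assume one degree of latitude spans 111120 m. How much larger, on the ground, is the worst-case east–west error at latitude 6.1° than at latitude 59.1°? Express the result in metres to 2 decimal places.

0.03 metres

Rounding to 6 decimal places leaves the longitude within ±5e-07° of the true value.
Error at 6.1° = 5e-07° × 111120 × cos 6.1° ≈ 0.05556 × 0.9943 = 0.055245 m.
At 59.1°: 5e-07° × 111120 × cos 59.1° = 5e-07 × 111120 × 0.5135 ≈ 0.028532 m.
Difference: 0.055245 − 0.028532 = 0.026713 m.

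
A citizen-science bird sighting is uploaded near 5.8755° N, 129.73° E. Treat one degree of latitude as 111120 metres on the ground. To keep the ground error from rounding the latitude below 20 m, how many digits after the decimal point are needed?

4

One degree of latitude covers 111120 m.
With N decimal places the half-ulp bound is 0.5·10⁻ᴺ°, or 0.5·10⁻ᴺ × 111120 m on the ground.
Need 0.5 × 111120 × 10⁻ᴺ ≤ 20 → 10⁻ᴺ ≤ 3.600e-04, so N ≥ 3.44.
N = 3 would give 55.6 m (too coarse); N = 4 gives 5.56 m ≤ 20 m.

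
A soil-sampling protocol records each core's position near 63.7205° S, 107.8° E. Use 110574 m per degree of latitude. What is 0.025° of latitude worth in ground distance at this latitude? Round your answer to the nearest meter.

Along a meridian 0.025° is 0.025 × 110574 = 2764.35 m.

2764 meters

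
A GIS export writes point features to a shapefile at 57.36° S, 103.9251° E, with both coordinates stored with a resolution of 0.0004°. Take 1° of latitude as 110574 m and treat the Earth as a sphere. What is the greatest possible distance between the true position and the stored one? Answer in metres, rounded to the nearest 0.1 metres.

25.1 metres

With a 0.0004° grid the true value lies within half a step, ±0.0004°/2 = ±0.0002°, of the stored one.
North–south component: 0.0002° × 110574 = 22.1148 m.
E–W at 57.36°: 0.0002° × 110574 × cos 57.36° = 0.0002 × 110574 × 0.5394 ≈ 11.9278 m.
The two errors are perpendicular, so the maximum displacement is √(22.1148² + 11.9278²) ≈ 25.1264 m.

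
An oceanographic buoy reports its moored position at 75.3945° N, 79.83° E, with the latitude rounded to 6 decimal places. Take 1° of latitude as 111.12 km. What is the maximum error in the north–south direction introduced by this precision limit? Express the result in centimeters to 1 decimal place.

5.6 centimeters

Rounding to 6 decimal places leaves the latitude within ±5e-07° of the true value.
So the N–S error is at most 5e-07 × 111120 = 0.05556 m.
That is 0.05556 m = 5.556 cm.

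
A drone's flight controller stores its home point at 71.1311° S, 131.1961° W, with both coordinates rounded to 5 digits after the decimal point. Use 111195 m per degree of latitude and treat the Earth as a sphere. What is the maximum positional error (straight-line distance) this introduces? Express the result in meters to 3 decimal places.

0.584 meters

Rounding to 5 decimal places leaves each coordinate within ±5e-06° of the true value.
N–S: 5e-06° × 111195 m/° = 0.555975 m.
Longitude error → 5e-06 × 111195 × cos 71.1311° = 5e-06 × 111195 × 0.3234 ≈ 0.179804 m.
The two errors are perpendicular, so the maximum displacement is √(0.555975² + 0.179804²) ≈ 0.584327 m.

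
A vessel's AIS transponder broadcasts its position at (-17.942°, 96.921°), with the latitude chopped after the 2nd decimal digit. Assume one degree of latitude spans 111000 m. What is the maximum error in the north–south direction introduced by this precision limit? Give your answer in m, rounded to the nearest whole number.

1110 m

Truncating at 2 decimal places can drop up to a full unit in the last place, so the latitude may be off by as much as 0.01°.
So the N–S error is at most 0.01 × 111000 = 1110 m.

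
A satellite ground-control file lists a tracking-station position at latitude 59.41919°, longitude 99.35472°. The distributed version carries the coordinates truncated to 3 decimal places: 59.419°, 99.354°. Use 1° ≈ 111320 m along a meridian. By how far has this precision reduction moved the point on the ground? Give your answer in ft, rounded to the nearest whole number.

151 ft

Δlat = 59.41919 − 59.419 = +0.00019°; Δlon = 99.35472 − 99.354 = +0.00072°.
N–S: 0.00019° × 111320 m/° = 21.1508 m.
East–west at this latitude: 0.00072° × 111320 × cos 59.419° ≈ 0.00072 × 56634.7 = 40.777 m.
Hypotenuse of the two orthogonal shifts: √(21.1508² + 40.777²) = 45.936 m.
Converting: 45.936 m × 3.2808 ft/m ≈ 150.71 ft.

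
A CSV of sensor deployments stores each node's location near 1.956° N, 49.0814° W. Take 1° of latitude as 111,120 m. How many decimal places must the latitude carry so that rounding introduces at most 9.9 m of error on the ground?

One degree of latitude covers 111120 m.
Rounding to N decimal places gives at most 0.5 × 10⁻ᴺ degrees of error, i.e. 0.5 × 10⁻ᴺ × 111120 m.
Setting 55560 × 10⁻ᴺ ≤ 9.9 gives 10ᴺ ≥ 5612, i.e. N ≥ 3.75.
At 3 places the error can reach 55.6 m, but 4 places keeps it to 5.56 m.

4 decimal places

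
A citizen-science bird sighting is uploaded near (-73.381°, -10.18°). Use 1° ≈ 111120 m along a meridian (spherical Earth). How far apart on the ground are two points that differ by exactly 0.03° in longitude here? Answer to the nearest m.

953 m

At 73.381° a degree of longitude is 111120 × cos 73.381° ≈ 31781 m, so 0.03° corresponds to 953.43 m.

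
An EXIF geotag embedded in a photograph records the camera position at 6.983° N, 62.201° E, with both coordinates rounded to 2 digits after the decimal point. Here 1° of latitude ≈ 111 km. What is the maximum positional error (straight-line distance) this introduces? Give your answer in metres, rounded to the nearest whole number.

Rounding to 2 decimal places leaves each coordinate within ±0.005° of the true value.
Latitude error → 0.005 × 111000 = 555 m along the meridian.
East–west component at 6.983°: 0.005° × 111000 × cos 6.983° ≈ 0.005 × 110177 ≈ 550.883 m.
Worst case both components are at the extreme and orthogonal: √(555² + 550.883²) ≈ 781.983 m.

782 metres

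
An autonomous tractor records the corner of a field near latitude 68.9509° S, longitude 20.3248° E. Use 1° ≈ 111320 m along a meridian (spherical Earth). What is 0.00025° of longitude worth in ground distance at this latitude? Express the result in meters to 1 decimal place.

0.00025° of longitude at 68.9509° is 0.00025 × 111320 × cos 68.9509° ≈ 0.00025 × 39982.6 = 9.99564 m.

10.0 meters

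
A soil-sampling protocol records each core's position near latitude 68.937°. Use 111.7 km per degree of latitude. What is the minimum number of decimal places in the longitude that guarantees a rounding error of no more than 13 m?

4 decimal places

At 68.937° one degree of longitude covers 111700 × cos 68.937° ≈ 111700 × 0.3594 ≈ 40144.3 m.
N decimal places → at most half a unit in the last place, 0.5 × 10⁻ᴺ° = 40144.3/2 × 10⁻ᴺ m.
Need 0.5 × 40144.3 × 10⁻ᴺ ≤ 13 → 10⁻ᴺ ≤ 6.477e-04, so N ≥ 3.19.
So 4 decimal places suffice (2.01 m); 3 would allow up to 20.1 m.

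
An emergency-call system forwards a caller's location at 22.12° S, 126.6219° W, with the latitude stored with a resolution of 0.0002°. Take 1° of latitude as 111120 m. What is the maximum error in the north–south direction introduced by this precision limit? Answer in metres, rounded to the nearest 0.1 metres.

With a 0.0002° grid the true value lies within half a step, ±0.0002°/2 = ±0.0001°, of the stored one.
Along the meridian that is 0.0001° × 111120 m/° = 11.112 m.

11.1 metres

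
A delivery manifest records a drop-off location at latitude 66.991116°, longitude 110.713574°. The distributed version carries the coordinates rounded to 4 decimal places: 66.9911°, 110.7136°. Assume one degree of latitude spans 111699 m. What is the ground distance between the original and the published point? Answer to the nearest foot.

The latitude changed by +0.000016° and the longitude by -0.000026°.
North–south shift: 0.000016 × 111699 = 1.78718 m.
East–west at this latitude: -0.000026° × 111699 × cos 66.9911° ≈ -0.000026 × 43660.2 = -1.13517 m.
Combined displacement = (1.78718² + 1.13517²)^½ ≈ 2.11722 m.
In feet: 2.11722 m ÷ 0.3048 ≈ 6.9463 ft.

7 feet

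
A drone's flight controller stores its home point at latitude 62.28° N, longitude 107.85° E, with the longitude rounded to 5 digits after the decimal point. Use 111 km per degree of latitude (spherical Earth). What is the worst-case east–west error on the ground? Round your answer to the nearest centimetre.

Rounding to 5 decimal places leaves the longitude within ±5e-06° of the true value.
Parallels shrink by cos φ, so at 62.28° a degree of longitude is 111000 × 0.4652 ≈ 51631.8 m.
So at most 5e-06° × 51631.8 ≈ 0.258159 m east–west.
That is 0.258159 m = 25.816 cm.

26 centimetres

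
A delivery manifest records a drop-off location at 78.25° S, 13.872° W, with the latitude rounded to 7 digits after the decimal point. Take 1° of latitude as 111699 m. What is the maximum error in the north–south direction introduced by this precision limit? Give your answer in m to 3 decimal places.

Rounding to 7 decimal places leaves the latitude within ±5e-08° of the true value.
Along the meridian that is 5e-08° × 111699 m/° = 0.00558495 m.

0.006 m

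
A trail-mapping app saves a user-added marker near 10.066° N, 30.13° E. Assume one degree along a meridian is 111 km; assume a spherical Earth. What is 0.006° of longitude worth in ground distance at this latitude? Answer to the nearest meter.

At 10.066° a degree of longitude is 111000 × cos 10.066° ≈ 109291 m, so 0.006° corresponds to 655.748 m.

656 meters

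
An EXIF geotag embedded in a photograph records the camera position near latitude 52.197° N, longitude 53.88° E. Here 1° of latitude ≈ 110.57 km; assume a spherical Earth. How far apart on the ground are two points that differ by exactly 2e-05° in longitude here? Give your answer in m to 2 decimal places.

1.36 m

2e-05° of longitude at 52.197° is 2e-05 × 110570 × cos 52.197° ≈ 2e-05 × 67773.7 = 1.35547 m.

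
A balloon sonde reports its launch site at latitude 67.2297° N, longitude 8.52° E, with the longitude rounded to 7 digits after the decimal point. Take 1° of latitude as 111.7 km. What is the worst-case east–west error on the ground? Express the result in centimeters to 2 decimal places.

Rounding to 7 decimal places leaves the longitude within ±5e-08° of the true value.
Parallels shrink by cos φ, so at 67.2297° a degree of longitude is 111700 × 0.3870 ≈ 43232.1 m.
East–west error: 5e-08° × 43232.1 m/° ≈ 0.00216161 m.
That is 0.00216161 m = 0.21616 cm.

0.22 centimeters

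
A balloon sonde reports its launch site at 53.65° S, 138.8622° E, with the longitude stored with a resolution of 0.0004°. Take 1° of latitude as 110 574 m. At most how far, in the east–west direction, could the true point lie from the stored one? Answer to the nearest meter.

13 meters

With a 0.0004° grid the true value lies within half a step, ±0.0004°/2 = ±0.0002°, of the stored one.
At latitude 53.65° a degree of longitude spans 110574 m × cos 53.65° = 110574 × 0.5927 ≈ 65539 m.
Maximum E–W displacement: 0.0002 × 65539 = 13.1078 m.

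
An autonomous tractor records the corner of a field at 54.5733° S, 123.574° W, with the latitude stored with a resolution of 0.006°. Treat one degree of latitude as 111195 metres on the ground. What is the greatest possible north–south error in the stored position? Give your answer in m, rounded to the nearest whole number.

334 m

With a 0.006° grid the true value lies within half a step, ±0.006°/2 = ±0.003°, of the stored one.
So the N–S error is at most 0.003 × 111195 = 333.585 m.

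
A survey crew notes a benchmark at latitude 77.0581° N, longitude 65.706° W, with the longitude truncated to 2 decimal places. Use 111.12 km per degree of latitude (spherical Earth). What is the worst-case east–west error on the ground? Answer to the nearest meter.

249 meters

Truncating at 2 decimal places can drop up to a full unit in the last place, so the longitude may be off by as much as 0.01°.
One degree of longitude at 77.0581° is 111120 × cos 77.0581° ≈ 111120 × 0.2240 = 24886.8 m.
Maximum E–W displacement: 0.01 × 24886.8 = 248.868 m.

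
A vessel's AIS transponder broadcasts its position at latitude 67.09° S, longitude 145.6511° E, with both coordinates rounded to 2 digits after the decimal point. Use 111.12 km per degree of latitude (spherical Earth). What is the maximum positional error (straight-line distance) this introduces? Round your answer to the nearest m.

Rounding to 2 decimal places leaves each coordinate within ±0.005° of the true value.
N–S: 0.005° × 111120 m/° = 555.6 m.
Longitude error → 0.005 × 111120 × cos 67.09° = 0.005 × 111120 × 0.3893 ≈ 216.287 m.
Combining orthogonally: (555.6² + 216.287²)^½ ≈ 596.214 m.

596 m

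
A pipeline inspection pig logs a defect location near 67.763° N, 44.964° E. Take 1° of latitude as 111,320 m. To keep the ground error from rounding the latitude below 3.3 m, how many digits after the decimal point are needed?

One degree of latitude covers 111320 m.
With N decimal places the half-ulp bound is 0.5·10⁻ᴺ°, or 0.5·10⁻ᴺ × 111320 m on the ground.
Need 0.5 × 111320 × 10⁻ᴺ ≤ 3.3 → 10⁻ᴺ ≤ 5.929e-05, so N ≥ 4.23.
N = 4 would give 5.57 m (too coarse); N = 5 gives 0.557 m ≤ 3.3 m.

5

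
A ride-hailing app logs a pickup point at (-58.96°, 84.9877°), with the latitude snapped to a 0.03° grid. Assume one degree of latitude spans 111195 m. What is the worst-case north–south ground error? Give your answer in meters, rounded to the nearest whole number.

1668 meters

With a 0.03° grid the true value lies within half a step, ±0.03°/2 = ±0.015°, of the stored one.
Along the meridian that is 0.015° × 111195 m/° = 1667.92 m.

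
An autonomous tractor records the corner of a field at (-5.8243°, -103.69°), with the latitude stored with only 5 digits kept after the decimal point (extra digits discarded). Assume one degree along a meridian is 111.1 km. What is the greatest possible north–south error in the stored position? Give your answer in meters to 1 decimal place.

Truncating at 5 decimal places can drop up to a full unit in the last place, so the latitude may be off by as much as 1e-05°.
So the N–S error is at most 1e-05 × 111100 = 1.111 m.

1.1 meters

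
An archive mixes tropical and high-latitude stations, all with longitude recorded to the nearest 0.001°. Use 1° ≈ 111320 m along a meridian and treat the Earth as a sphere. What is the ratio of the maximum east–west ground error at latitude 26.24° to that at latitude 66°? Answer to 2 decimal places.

Rounding to 3 decimal places leaves the longitude within ±0.0005° of the true value.
Error at 26.24° = 0.0005° × 111320 × cos 26.24° ≈ 55.66 × 0.8969 = 49.924 m.
Error at 66° = 0.0005° × 111320 × cos 66° ≈ 55.66 × 0.4067 = 22.639 m.
Ratio: 49.924 / 22.639 = cos 26.24° / cos 66° ≈ 2.2052.

2.21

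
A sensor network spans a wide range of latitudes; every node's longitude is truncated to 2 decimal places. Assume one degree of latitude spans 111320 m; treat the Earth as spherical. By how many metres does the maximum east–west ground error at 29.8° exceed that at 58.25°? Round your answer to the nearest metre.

380 metres

Truncating at 2 decimal places can drop up to a full unit in the last place, so the longitude may be off by as much as 0.01°.
Error at 29.8° = 0.01° × 111320 × cos 29.8° ≈ 1113.2 × 0.8678 = 966 m.
At 58.25°: 0.01° × 111320 × cos 58.25° = 0.01 × 111320 × 0.5262 ≈ 585.78 m.
So the lower-latitude error exceeds the higher by 966 − 585.78 = 380.22 m.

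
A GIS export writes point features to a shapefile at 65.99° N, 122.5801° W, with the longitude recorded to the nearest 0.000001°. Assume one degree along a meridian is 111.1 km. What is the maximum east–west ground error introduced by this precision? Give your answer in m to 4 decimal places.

0.0226 m

Rounding to 6 decimal places leaves the longitude within ±5e-07° of the true value.
Parallels shrink by cos φ, so at 65.99° a degree of longitude is 111100 × 0.4069 ≈ 45206.2 m.
East–west error: 5e-07° × 45206.2 m/° ≈ 0.0226031 m.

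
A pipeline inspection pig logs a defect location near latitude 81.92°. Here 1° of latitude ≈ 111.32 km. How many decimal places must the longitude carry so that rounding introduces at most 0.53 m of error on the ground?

At 81.92° one degree of longitude covers 111320 × cos 81.92° ≈ 111320 × 0.1406 ≈ 15646.7 m.
N decimal places → at most half a unit in the last place, 0.5 × 10⁻ᴺ° = 15646.7/2 × 10⁻ᴺ m.
Setting 7823.33 × 10⁻ᴺ ≤ 0.53 gives 10ᴺ ≥ 1.476e+04, i.e. N ≥ 4.17.
N = 4 would give 0.782 m (too coarse); N = 5 gives 0.0782 m ≤ 0.53 m.

5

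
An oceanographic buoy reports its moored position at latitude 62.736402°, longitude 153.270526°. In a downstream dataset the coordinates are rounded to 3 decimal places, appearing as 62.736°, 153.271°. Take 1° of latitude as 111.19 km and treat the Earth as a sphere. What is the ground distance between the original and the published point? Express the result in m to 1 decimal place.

Δlat = 62.736402 − 62.736 = +0.000402°; Δlon = 153.270526 − 153.271 = -0.000474°.
N–S: 0.000402° × 111190 m/° = 44.6984 m.
E–W at 62.736°: -0.000474° × 111190 × cos 62.736° = -0.000474 × 111190 × 0.4581 ≈ -24.1433 m.
Distance: √(44.6984² + 24.1433²) ≈ 50.802 m.

50.8 m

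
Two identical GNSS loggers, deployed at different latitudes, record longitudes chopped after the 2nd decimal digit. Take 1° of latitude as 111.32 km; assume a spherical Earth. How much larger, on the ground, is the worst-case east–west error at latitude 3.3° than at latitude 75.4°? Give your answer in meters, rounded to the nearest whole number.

831 meters

Truncating at 2 decimal places can drop up to a full unit in the last place, so the longitude may be off by as much as 0.01°.
Error at 3.3° = 0.01° × 111320 × cos 3.3° ≈ 1113.2 × 0.9983 = 1111.4 m.
At 75.4°: 0.01° × 111320 × cos 75.4° = 0.01 × 111320 × 0.2521 ≈ 280.6 m.
So the lower-latitude error exceeds the higher by 1111.4 − 280.6 = 830.75 m.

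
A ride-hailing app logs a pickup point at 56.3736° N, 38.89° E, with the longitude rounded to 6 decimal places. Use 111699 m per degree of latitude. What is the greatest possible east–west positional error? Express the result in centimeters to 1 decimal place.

3.1 centimeters

Rounding to 6 decimal places leaves the longitude within ±5e-07° of the true value.
Parallels shrink by cos φ, so at 56.3736° a degree of longitude is 111699 × 0.5538 ≈ 61856.1 m.
Maximum E–W displacement: 5e-07 × 61856.1 = 0.0309281 m.
That is 0.0309281 m = 3.0928 cm.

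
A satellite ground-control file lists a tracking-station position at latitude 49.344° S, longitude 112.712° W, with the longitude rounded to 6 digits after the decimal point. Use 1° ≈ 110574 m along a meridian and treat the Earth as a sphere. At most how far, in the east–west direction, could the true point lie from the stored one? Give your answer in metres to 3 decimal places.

Rounding to 6 decimal places leaves the longitude within ±5e-07° of the true value.
At latitude 49.344° a degree of longitude spans 110574 m × cos 49.344° = 110574 × 0.6515 ≈ 72040.7 m.
East–west error: 5e-07° × 72040.7 m/° ≈ 0.0360204 m.

0.036 metres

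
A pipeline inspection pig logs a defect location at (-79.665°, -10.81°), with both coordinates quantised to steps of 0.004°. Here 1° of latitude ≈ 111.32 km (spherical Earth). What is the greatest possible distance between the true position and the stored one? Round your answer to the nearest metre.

With a 0.004° grid the true value lies within half a step, ±0.004°/2 = ±0.002°, of the stored one.
Latitude error → 0.002 × 111320 = 222.64 m along the meridian.
E–W at 79.665°: 0.002° × 111320 × cos 79.665° = 0.002 × 111320 × 0.1794 ≈ 39.9423 m.
The two errors are perpendicular, so the maximum displacement is √(222.64² + 39.9423²) ≈ 226.195 m.

226 metres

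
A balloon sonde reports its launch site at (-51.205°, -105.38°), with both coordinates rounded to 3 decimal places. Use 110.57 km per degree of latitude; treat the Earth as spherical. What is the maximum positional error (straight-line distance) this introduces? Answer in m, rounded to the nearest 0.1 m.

65.2 m

Rounding to 3 decimal places leaves each coordinate within ±0.0005° of the true value.
North–south component: 0.0005° × 110570 = 55.285 m.
E–W at 51.205°: 0.0005° × 110570 × cos 51.205° = 0.0005 × 110570 × 0.6265 ≈ 34.638 m.
Combining orthogonally: (55.285² + 34.638²)^½ ≈ 65.2397 m.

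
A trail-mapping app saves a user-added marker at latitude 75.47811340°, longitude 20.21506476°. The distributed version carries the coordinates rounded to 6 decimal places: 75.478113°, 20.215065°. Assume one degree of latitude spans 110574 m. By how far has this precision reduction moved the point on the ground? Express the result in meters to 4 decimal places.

0.0447 meters

The latitude changed by +0.00000040° and the longitude by -0.00000024°.
N–S: 0.00000040° × 110574 m/° = 0.0442296 m.
E–W at 75.4781°: -0.00000024° × 110574 × cos 75.4781° = -0.00000024 × 110574 × 0.2507 ≈ -0.00665434 m.
Hypotenuse of the two orthogonal shifts: √(0.0442296² + 0.00665434²) = 0.0447274 m.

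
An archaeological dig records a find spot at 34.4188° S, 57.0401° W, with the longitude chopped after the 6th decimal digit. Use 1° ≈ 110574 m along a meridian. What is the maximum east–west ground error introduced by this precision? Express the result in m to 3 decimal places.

Truncating at 6 decimal places can drop up to a full unit in the last place, so the longitude may be off by as much as 1e-06°.
Parallels shrink by cos φ, so at 34.4188° a degree of longitude is 110574 × 0.8249 ≈ 91215.6 m.
East–west error: 1e-06° × 91215.6 m/° ≈ 0.0912156 m.

0.091 m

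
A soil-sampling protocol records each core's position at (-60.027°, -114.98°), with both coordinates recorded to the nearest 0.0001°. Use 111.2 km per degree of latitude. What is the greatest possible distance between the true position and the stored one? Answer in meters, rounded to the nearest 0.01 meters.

Rounding to 4 decimal places leaves each coordinate within ±5e-05° of the true value.
Latitude error → 5e-05 × 111200 = 5.56 m along the meridian.
E–W at 60.027°: 5e-05° × 111200 × cos 60.027° = 5e-05 × 111200 × 0.4996 ≈ 2.77773 m.
The two errors are perpendicular, so the maximum displacement is √(5.56² + 2.77773²) ≈ 6.21525 m.

6.22 meters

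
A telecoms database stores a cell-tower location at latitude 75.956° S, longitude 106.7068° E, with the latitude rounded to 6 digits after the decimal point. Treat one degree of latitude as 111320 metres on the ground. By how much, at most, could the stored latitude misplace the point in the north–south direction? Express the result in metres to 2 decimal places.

Rounding to 6 decimal places leaves the latitude within ±5e-07° of the true value.
So the N–S error is at most 5e-07 × 111320 = 0.05566 m.

0.06 metres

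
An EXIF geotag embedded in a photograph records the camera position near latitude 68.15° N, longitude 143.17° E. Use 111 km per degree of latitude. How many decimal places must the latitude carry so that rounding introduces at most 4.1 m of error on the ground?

5 decimal places

One degree of latitude covers 111000 m.
With N decimal places the half-ulp bound is 0.5·10⁻ᴺ°, or 0.5·10⁻ᴺ × 111000 m on the ground.
Setting 55500 × 10⁻ᴺ ≤ 4.1 gives 10ᴺ ≥ 1.354e+04, i.e. N ≥ 4.13.
So 5 decimal places suffice (0.555 m); 4 would allow up to 5.55 m.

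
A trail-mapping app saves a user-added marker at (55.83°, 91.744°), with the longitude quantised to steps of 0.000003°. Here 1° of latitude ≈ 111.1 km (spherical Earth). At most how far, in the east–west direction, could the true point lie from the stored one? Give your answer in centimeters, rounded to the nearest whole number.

9 centimeters

With a 0.000003° grid the true value lies within half a step, ±0.000003°/2 = ±1.5e-06°, of the stored one.
Parallels shrink by cos φ, so at 55.83° a degree of longitude is 111100 × 0.5617 ≈ 62399.3 m.
Maximum E–W displacement: 1.5e-06 × 62399.3 = 0.093599 m.
That is 0.093599 m = 9.3599 cm.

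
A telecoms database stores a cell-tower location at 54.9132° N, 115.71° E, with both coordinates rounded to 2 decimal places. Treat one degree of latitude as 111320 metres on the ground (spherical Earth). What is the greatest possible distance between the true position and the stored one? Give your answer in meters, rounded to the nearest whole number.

642 meters

Rounding to 2 decimal places leaves each coordinate within ±0.005° of the true value.
North–south component: 0.005° × 111320 = 556.6 m.
East–west component at 54.9132°: 0.005° × 111320 × cos 54.9132° ≈ 0.005 × 63988.6 ≈ 319.943 m.
The two errors are perpendicular, so the maximum displacement is √(556.6² + 319.943²) ≈ 642.002 m.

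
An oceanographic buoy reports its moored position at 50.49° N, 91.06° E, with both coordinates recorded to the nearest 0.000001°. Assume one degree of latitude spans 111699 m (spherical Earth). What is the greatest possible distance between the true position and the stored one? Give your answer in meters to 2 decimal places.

0.07 meters

Rounding to 6 decimal places leaves each coordinate within ±5e-07° of the true value.
North–south component: 5e-07° × 111699 = 0.0558495 m.
Longitude error → 5e-07 × 111699 × cos 50.49° = 5e-07 × 111699 × 0.6362 ≈ 0.0355322 m.
Worst case both components are at the extreme and orthogonal: √(0.0558495² + 0.0355322²) ≈ 0.0661944 m.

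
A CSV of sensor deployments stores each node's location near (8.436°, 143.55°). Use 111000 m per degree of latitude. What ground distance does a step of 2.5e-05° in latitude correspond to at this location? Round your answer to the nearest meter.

3 meters

Along a meridian 2.5e-05° is 2.5e-05 × 111000 = 2.775 m.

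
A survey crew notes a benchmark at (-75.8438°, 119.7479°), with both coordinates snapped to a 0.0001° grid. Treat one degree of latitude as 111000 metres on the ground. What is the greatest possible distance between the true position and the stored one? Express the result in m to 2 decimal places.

With a 0.0001° grid the true value lies within half a step, ±0.0001°/2 = ±5e-05°, of the stored one.
N–S: 5e-05° × 111000 m/° = 5.55 m.
E–W at 75.8438°: 5e-05° × 111000 × cos 75.8438° = 5e-05 × 111000 × 0.2446 ≈ 1.35734 m.
Worst case both components are at the extreme and orthogonal: √(5.55² + 1.35734²) ≈ 5.71357 m.

5.71 m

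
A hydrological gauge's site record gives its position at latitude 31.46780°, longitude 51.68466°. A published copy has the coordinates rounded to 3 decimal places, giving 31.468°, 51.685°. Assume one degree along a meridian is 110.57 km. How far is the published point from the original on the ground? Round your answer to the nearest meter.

39 meters

Δlat = 31.46780 − 31.468 = -0.00020°; Δlon = 51.68466 − 51.685 = -0.00034°.
North–south shift: -0.00020 × 110570 = -22.114 m.
East–west at this latitude: -0.00034° × 110570 × cos 31.468° ≈ -0.00034 × 94308.7 = -32.0649 m.
Combined displacement = (22.114² + 32.0649²)^½ ≈ 38.9511 m.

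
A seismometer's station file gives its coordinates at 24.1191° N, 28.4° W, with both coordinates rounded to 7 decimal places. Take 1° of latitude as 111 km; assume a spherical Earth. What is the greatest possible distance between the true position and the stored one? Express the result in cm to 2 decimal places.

0.75 cm

Rounding to 7 decimal places leaves each coordinate within ±5e-08° of the true value.
North–south component: 5e-08° × 111000 = 0.00555 m.
Longitude error → 5e-08 × 111000 × cos 24.1191° = 5e-08 × 111000 × 0.9127 ≈ 0.00506547 m.
Worst case both components are at the extreme and orthogonal: √(0.00555² + 0.00506547²) ≈ 0.00751409 m.
That is 0.00751409 m = 0.75141 cm.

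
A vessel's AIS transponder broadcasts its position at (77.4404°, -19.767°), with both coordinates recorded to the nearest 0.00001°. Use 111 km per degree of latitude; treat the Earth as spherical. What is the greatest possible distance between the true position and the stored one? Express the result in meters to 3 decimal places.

0.568 meters

Rounding to 5 decimal places leaves each coordinate within ±5e-06° of the true value.
Latitude error → 5e-06 × 111000 = 0.555 m along the meridian.
E–W at 77.4404°: 5e-06° × 111000 × cos 77.4404° = 5e-06 × 111000 × 0.2175 ≈ 0.120688 m.
The two errors are perpendicular, so the maximum displacement is √(0.555² + 0.120688²) ≈ 0.56797 m.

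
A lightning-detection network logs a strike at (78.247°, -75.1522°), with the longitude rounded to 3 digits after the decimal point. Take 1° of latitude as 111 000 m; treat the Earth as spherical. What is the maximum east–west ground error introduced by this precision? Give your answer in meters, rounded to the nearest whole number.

Rounding to 3 decimal places leaves the longitude within ±0.0005° of the true value.
Parallels shrink by cos φ, so at 78.247° a degree of longitude is 111000 × 0.2037 ≈ 22609.9 m.
East–west error: 0.0005° × 22609.9 m/° ≈ 11.305 m.

11 meters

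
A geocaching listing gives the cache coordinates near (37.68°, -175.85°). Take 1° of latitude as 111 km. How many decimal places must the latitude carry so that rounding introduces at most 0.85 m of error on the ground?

5 decimal places

One degree of latitude covers 111000 m.
N decimal places → at most half a unit in the last place, 0.5 × 10⁻ᴺ° = 111000/2 × 10⁻ᴺ m.
Need 0.5 × 111000 × 10⁻ᴺ ≤ 0.85 → 10⁻ᴺ ≤ 1.532e-05, so N ≥ 4.81.
So 5 decimal places suffice (0.555 m); 4 would allow up to 5.55 m.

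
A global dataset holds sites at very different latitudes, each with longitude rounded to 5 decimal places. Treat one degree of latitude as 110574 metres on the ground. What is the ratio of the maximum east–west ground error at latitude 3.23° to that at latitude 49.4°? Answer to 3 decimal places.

Rounding to 5 decimal places leaves the longitude within ±5e-06° of the true value.
At 3.23°: 5e-06° × 110574 × cos 3.23° = 5e-06 × 110574 × 0.9984 ≈ 0.55199 m.
At 49.4°: 5e-06° × 110574 × cos 49.4° = 5e-06 × 110574 × 0.6508 ≈ 0.35979 m.
Ratio: 0.55199 / 0.35979 = cos 3.23° / cos 49.4° ≈ 1.5342.

1.534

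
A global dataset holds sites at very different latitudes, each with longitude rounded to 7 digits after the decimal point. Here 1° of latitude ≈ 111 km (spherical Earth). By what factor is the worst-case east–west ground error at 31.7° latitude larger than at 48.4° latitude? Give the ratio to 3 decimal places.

Rounding to 7 decimal places leaves the longitude within ±5e-08° of the true value.
Error at 31.7° = 5e-08° × 111000 × cos 31.7° ≈ 0.00555 × 0.8508 = 0.004722 m.
At 48.4°: 5e-08° × 111000 × cos 48.4° = 5e-08 × 111000 × 0.6639 ≈ 0.0036848 m.
The ratio reduces to cos 31.7° / cos 48.4° = 0.8508/0.6639 ≈ 1.2815.

1.281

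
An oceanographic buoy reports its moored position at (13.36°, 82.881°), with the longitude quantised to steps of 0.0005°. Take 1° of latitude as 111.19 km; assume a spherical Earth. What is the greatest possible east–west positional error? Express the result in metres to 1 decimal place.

With a 0.0005° grid the true value lies within half a step, ±0.0005°/2 = ±0.00025°, of the stored one.
One degree of longitude at 13.36° is 111190 × cos 13.36° ≈ 111190 × 0.9729 = 108181 m.
East–west error: 0.00025° × 108181 m/° ≈ 27.0452 m.

27.0 metres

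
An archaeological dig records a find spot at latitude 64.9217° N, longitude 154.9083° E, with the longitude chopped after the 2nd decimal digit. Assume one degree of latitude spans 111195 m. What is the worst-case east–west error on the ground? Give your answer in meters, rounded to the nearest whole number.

471 meters

Truncating at 2 decimal places can drop up to a full unit in the last place, so the longitude may be off by as much as 0.01°.
One degree of longitude at 64.9217° is 111195 × cos 64.9217° ≈ 111195 × 0.4239 = 47130.7 m.
East–west error: 0.01° × 47130.7 m/° ≈ 471.307 m.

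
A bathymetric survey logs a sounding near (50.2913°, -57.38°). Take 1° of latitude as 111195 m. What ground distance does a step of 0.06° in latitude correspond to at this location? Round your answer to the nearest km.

7 km

0.06° × 111195 m/° = 6671.7 m.
That is 6671.7 m = 6.6717 km.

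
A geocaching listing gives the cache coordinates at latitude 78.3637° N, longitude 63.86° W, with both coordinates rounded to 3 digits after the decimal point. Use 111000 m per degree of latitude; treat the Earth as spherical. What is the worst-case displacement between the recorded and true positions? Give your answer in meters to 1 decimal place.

56.6 meters

Rounding to 3 decimal places leaves each coordinate within ±0.0005° of the true value.
North–south component: 0.0005° × 111000 = 55.5 m.
Longitude error → 0.0005 × 111000 × cos 78.3637° = 0.0005 × 111000 × 0.2017 ≈ 11.1943 m.
The two errors are perpendicular, so the maximum displacement is √(55.5² + 11.1943²) ≈ 56.6177 m.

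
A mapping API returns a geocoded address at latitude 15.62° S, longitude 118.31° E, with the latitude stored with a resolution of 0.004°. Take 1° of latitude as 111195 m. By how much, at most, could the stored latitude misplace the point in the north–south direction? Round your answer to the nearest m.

With a 0.004° grid the true value lies within half a step, ±0.004°/2 = ±0.002°, of the stored one.
North–south distance: 0.002° × 111195 m/° = 222.39 m.

222 m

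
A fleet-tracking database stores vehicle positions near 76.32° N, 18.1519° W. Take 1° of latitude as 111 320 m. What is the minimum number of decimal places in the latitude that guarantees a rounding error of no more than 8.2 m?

4

One degree of latitude covers 111320 m.
With N decimal places the half-ulp bound is 0.5·10⁻ᴺ°, or 0.5·10⁻ᴺ × 111320 m on the ground.
Need 0.5 × 111320 × 10⁻ᴺ ≤ 8.2 → 10⁻ᴺ ≤ 1.473e-04, so N ≥ 3.83.
At 3 places the error can reach 55.7 m, but 4 places keeps it to 5.57 m.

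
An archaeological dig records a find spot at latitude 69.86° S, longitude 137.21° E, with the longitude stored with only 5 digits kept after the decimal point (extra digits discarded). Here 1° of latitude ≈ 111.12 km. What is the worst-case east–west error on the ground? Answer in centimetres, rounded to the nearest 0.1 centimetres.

38.3 centimetres

Truncating at 5 decimal places can drop up to a full unit in the last place, so the longitude may be off by as much as 1e-05°.
One degree of longitude at 69.86° is 111120 × cos 69.86° ≈ 111120 × 0.3443 = 38260.3 m.
So at most 1e-05° × 38260.3 ≈ 0.382603 m east–west.
That is 0.382603 m = 38.26 cm.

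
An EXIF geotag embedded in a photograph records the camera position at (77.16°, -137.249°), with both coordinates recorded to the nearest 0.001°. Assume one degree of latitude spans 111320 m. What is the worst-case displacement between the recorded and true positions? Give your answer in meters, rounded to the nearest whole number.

57 meters

Rounding to 3 decimal places leaves each coordinate within ±0.0005° of the true value.
North–south component: 0.0005° × 111320 = 55.66 m.
Longitude error → 0.0005 × 111320 × cos 77.16° = 0.0005 × 111320 × 0.2222 ≈ 12.3693 m.
The two errors are perpendicular, so the maximum displacement is √(55.66² + 12.3693²) ≈ 57.0178 m.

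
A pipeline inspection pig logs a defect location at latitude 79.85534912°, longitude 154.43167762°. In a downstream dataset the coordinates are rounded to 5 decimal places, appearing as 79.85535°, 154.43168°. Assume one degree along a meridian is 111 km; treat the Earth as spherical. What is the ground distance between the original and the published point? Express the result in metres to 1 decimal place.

The latitude changed by -0.00000088° and the longitude by -0.00000238°.
N–S: -0.00000088° × 111000 m/° = -0.09768 m.
E–W at 79.8554°: -0.00000238° × 111000 × cos 79.8554° = -0.00000238 × 111000 × 0.1761 ≈ -0.0465311 m.
Combined displacement = (0.09768² + 0.0465311²)^½ ≈ 0.108197 m.

0.1 metres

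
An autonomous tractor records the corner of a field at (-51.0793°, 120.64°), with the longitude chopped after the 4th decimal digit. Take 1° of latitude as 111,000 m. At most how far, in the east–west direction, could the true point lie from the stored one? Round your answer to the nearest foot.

23 feet

Truncating at 4 decimal places can drop up to a full unit in the last place, so the longitude may be off by as much as 0.0001°.
One degree of longitude at 51.0793° is 111000 × cos 51.0793° ≈ 111000 × 0.6282 = 69735.1 m.
So at most 0.0001° × 69735.1 ≈ 6.97351 m east–west.
In feet: 6.97351 m ÷ 0.3048 ≈ 22.879 ft.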